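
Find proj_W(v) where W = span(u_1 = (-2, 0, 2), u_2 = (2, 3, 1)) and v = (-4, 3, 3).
proj_W(v) = (-8/3, 5/3, 13/3)

Set up U = [u_1 | ... | u_2] ∈ R^(3×2). The projector onto W = col(U) is P = U (U^T U)^(-1) U^T.
Compute U^T U =
  [8, -2]
  [-2, 14],
and U^T v = (14, 4).
Solve U^T U · c = U^T v for the coefficients: c = (17/9, 5/9). The projection is proj_W(v) = U c.
Check: (v - proj_W(v)) · u_1 = 0  (should be 0).
Check: (v - proj_W(v)) · u_2 = 0  (should be 0).
Result: proj_W(v) = (-8/3, 5/3, 13/3).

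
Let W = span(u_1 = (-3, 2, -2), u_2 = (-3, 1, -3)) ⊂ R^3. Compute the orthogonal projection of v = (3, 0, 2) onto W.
proj_W(v) = (39/17, -9/17, 43/17)

Set up U = [u_1 | ... | u_2] ∈ R^(3×2). The projector onto W = col(U) is P = U (U^T U)^(-1) U^T.
Compute U^T U =
  [17, 17]
  [17, 19],
and U^T v = (-13, -15).
Solve U^T U · c = U^T v for the coefficients: c = (4/17, -1). The projection is proj_W(v) = U c.
Check: (v - proj_W(v)) · u_1 = 0  (should be 0).
Check: (v - proj_W(v)) · u_2 = 0  (should be 0).
Result: proj_W(v) = (39/17, -9/17, 43/17).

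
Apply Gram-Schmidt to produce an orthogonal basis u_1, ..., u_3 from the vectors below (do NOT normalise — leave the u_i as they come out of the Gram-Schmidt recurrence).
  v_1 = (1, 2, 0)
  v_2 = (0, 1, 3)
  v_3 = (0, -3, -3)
Orthogonal basis:
  u_1 = (1, 2, 0)
  u_2 = (-2/5, 1/5, 3)
  u_3 = (18/23, -9/23, 3/23)

Apply the Gram-Schmidt recurrence
  u_1 = v_1
  u_i = v_i − Σ_{j<i} ((v_i · u_j) / (u_j · u_j)) · u_j.

Step by step this gives:
  u_1 = (1, 2, 0)
  u_2 = (-2/5, 1/5, 3)
  u_3 = (18/23, -9/23, 3/23)

Orthogonality check:
  u_2 · u_1 = 0 (should be 0)
  u_3 · u_1 = 0 (should be 0)
  u_3 · u_2 = 0 (should be 0)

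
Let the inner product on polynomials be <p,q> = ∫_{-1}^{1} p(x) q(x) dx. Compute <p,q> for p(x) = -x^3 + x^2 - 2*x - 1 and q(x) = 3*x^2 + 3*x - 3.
<p,q> = -2

Expand the product: p(x)·q(x) = -3*x^5 - 12*x^2 + 3*x + 3.
∫_{-1}^{1} of each monomial x^k gives [2/(k+1) if k even, 0 if k odd]. Integrating term-by-term (or equivalently evaluating the antiderivative F(x) = -x^6/2 - 4*x^3 + 3*x^2/2 + 3*x at the endpoints):
  F(1) − F(−1) = 0 − (2) = -2.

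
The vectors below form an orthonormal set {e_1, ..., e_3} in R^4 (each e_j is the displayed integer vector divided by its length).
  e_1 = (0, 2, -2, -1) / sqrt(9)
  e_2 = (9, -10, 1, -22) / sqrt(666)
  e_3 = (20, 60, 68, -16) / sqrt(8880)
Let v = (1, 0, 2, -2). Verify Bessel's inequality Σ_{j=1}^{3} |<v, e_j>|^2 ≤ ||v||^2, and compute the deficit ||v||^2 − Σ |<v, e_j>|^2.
Σ |<v, e_j>|^2 = 269/30; ||v||^2 = 9; deficit = 1/30

Write each e_j = u_j / sqrt(<u_j, u_j>) where u_j is the displayed integer vector. Then <v, e_j> = <v, u_j> / sqrt(<u_j, u_j>), so |<v, e_j>|^2 = <v, u_j>^2 / <u_j, u_j>.
Coefficients: <v, e_1> = -2/sqrt(9), <v, e_2> = 55/sqrt(666), <v, e_3> = 188/sqrt(8880).
Square and sum: Σ |<v, e_j>|^2 = 269/30.
Compute ||v||^2 = v·v = 9.
Deficit = 9 − 269/30 = 1/30 ≥ 0, confirming Bessel's inequality. (The deficit equals ||v − Σ <v,e_j> e_j||^2, the squared distance from v to span{e_j}.)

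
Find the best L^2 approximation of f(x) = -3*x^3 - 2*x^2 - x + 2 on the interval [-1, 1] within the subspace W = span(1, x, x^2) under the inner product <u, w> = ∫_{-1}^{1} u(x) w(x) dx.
g(x) = -2*x^2 - 14*x/5 + 2

The best approximation g ∈ W is the orthogonal projection of f onto W. Writing g = a_0 + a_1 x + a_2 x^2, the coefficients solve the normal equations G · a = b where
  G_{ij} = <φ_i, φ_j> and b_i = <f, φ_i>, with φ_0 = 1, φ_1 = x, φ_2 = x^2.
G =
  [2, 0, 2/3]
  [0, 2/3, 0]
  [2/3, 0, 2/5],
b = (8/3, -28/15, 8/15).
Solving gives a_0 = 2, a_1 = -14/5, a_2 = -2, so
  g(x) = -2*x^2 - 14*x/5 + 2.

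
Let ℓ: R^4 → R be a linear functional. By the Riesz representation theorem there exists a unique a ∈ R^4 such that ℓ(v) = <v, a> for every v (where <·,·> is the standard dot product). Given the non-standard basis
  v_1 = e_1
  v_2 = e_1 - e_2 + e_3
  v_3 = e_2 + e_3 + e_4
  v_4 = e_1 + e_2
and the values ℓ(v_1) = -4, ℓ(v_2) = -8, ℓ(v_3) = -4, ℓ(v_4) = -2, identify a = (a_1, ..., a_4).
a = (-4, 2, -2, -4)

Write a = (a_1, ..., a_4) in the standard basis. For each basis vector v_i, ℓ(v_i) = <v_i, a> is a linear equation in the a_j's. Collect the n equations into a matrix system V a = ℓ, where row i of V is v_i (expressed in the standard basis). Since V is invertible (lower-triangular with 1s on the diagonal, up to permutation), solve by back-substitution:
  V =
[[1, 0, 0, 0],
 [1, -1, 1, 0],
 [0, 1, 1, 1],
 [1, 1, 0, 0]]
  V a = (-4, -8, -4, -2)
Solving gives a = (-4, 2, -2, -4).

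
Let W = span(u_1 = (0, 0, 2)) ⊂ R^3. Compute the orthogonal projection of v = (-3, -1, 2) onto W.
proj_W(v) = (0, 0, 2)

Set up U = [u_1 | ... | u_1] ∈ R^(3×1). The projector onto W = col(U) is P = U (U^T U)^(-1) U^T.
Compute U^T U =
  [4],
and U^T v = (4).
Solve U^T U · c = U^T v for the coefficients: c = (1). The projection is proj_W(v) = U c.
Check: (v - proj_W(v)) · u_1 = 0  (should be 0).
Result: proj_W(v) = (0, 0, 2).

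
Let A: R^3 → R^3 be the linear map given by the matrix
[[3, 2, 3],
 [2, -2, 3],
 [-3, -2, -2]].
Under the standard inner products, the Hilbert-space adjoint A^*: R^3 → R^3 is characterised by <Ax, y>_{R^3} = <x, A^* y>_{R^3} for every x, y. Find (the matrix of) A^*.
A^* = A^T =
[[3, 2, -3],
 [2, -2, -2],
 [3, 3, -2]]

For real matrices with standard dot products, the defining identity <Ax, y> = <x, A^* y> gives (Ax)^T y = x^T (A^*) y, i.e. x^T A^T y = x^T (A^*) y. Since this holds for all x, y, we must have A^* = A^T. Therefore
A^* =
[[3, 2, -3],
 [2, -2, -2],
 [3, 3, -2]].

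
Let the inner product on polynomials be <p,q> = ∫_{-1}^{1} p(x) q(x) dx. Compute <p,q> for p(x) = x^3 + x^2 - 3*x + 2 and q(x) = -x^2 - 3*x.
<p,q> = 46/15

Expand the product: p(x)·q(x) = -x^5 - 4*x^4 + 7*x^2 - 6*x.
∫_{-1}^{1} of each monomial x^k gives [2/(k+1) if k even, 0 if k odd]. Integrating term-by-term (or equivalently evaluating the antiderivative F(x) = -x^6/6 - 4*x^5/5 + 7*x^3/3 - 3*x^2 at the endpoints):
  F(1) − F(−1) = -49/30 − (-47/10) = 46/15.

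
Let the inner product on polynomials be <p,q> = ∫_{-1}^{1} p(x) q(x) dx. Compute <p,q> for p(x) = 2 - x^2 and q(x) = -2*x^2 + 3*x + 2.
<p,q> = 24/5

Expand the product: p(x)·q(x) = 2*x^4 - 3*x^3 - 6*x^2 + 6*x + 4.
∫_{-1}^{1} of each monomial x^k gives [2/(k+1) if k even, 0 if k odd]. Integrating term-by-term (or equivalently evaluating the antiderivative F(x) = 2*x^5/5 - 3*x^4/4 - 2*x^3 + 3*x^2 + 4*x at the endpoints):
  F(1) − F(−1) = 93/20 − (-3/20) = 24/5.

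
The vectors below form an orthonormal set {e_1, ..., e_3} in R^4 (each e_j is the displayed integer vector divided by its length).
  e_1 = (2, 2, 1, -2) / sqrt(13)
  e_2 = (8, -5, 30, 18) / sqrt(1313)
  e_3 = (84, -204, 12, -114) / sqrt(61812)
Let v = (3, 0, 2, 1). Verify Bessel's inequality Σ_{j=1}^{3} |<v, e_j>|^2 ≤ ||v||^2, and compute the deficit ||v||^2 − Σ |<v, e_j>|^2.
Σ |<v, e_j>|^2 = 189/17; ||v||^2 = 14; deficit = 49/17

Write each e_j = u_j / sqrt(<u_j, u_j>) where u_j is the displayed integer vector. Then <v, e_j> = <v, u_j> / sqrt(<u_j, u_j>), so |<v, e_j>|^2 = <v, u_j>^2 / <u_j, u_j>.
Coefficients: <v, e_1> = 6/sqrt(13), <v, e_2> = 102/sqrt(1313), <v, e_3> = 162/sqrt(61812).
Square and sum: Σ |<v, e_j>|^2 = 189/17.
Compute ||v||^2 = v·v = 14.
Deficit = 14 − 189/17 = 49/17 ≥ 0, confirming Bessel's inequality. (The deficit equals ||v − Σ <v,e_j> e_j||^2, the squared distance from v to span{e_j}.)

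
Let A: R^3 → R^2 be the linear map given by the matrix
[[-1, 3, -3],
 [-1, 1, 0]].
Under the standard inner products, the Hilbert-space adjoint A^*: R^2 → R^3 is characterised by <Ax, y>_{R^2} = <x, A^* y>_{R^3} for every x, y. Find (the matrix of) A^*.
A^* = A^T =
[[-1, -1],
 [3, 1],
 [-3, 0]]

For real matrices with standard dot products, the defining identity <Ax, y> = <x, A^* y> gives (Ax)^T y = x^T (A^*) y, i.e. x^T A^T y = x^T (A^*) y. Since this holds for all x, y, we must have A^* = A^T. Therefore
A^* =
[[-1, -1],
 [3, 1],
 [-3, 0]].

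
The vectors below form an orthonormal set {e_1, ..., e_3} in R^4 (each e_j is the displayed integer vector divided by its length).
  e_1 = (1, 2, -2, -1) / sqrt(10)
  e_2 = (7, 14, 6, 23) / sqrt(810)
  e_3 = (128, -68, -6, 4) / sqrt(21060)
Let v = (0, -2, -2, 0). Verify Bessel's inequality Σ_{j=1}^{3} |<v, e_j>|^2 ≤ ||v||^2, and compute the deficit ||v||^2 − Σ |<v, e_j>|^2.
Σ |<v, e_j>|^2 = 196/65; ||v||^2 = 8; deficit = 324/65

Write each e_j = u_j / sqrt(<u_j, u_j>) where u_j is the displayed integer vector. Then <v, e_j> = <v, u_j> / sqrt(<u_j, u_j>), so |<v, e_j>|^2 = <v, u_j>^2 / <u_j, u_j>.
Coefficients: <v, e_1> = 0/sqrt(10), <v, e_2> = -40/sqrt(810), <v, e_3> = 148/sqrt(21060).
Square and sum: Σ |<v, e_j>|^2 = 196/65.
Compute ||v||^2 = v·v = 8.
Deficit = 8 − 196/65 = 324/65 ≥ 0, confirming Bessel's inequality. (The deficit equals ||v − Σ <v,e_j> e_j||^2, the squared distance from v to span{e_j}.)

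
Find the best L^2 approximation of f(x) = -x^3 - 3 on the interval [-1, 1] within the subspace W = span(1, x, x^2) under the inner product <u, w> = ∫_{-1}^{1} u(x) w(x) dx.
g(x) = -3*x/5 - 3

The best approximation g ∈ W is the orthogonal projection of f onto W. Writing g = a_0 + a_1 x + a_2 x^2, the coefficients solve the normal equations G · a = b where
  G_{ij} = <φ_i, φ_j> and b_i = <f, φ_i>, with φ_0 = 1, φ_1 = x, φ_2 = x^2.
G =
  [2, 0, 2/3]
  [0, 2/3, 0]
  [2/3, 0, 2/5],
b = (-6, -2/5, -2).
Solving gives a_0 = -3, a_1 = -3/5, a_2 = 0, so
  g(x) = -3*x/5 - 3.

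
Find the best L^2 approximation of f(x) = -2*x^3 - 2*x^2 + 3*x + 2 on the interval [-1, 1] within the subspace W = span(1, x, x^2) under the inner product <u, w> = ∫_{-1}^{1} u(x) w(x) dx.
g(x) = -2*x^2 + 9*x/5 + 2

The best approximation g ∈ W is the orthogonal projection of f onto W. Writing g = a_0 + a_1 x + a_2 x^2, the coefficients solve the normal equations G · a = b where
  G_{ij} = <φ_i, φ_j> and b_i = <f, φ_i>, with φ_0 = 1, φ_1 = x, φ_2 = x^2.
G =
  [2, 0, 2/3]
  [0, 2/3, 0]
  [2/3, 0, 2/5],
b = (8/3, 6/5, 8/15).
Solving gives a_0 = 2, a_1 = 9/5, a_2 = -2, so
  g(x) = -2*x^2 + 9*x/5 + 2.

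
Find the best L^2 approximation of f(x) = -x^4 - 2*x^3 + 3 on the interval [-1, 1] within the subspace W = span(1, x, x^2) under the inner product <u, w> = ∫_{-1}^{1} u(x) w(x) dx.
g(x) = -6*x^2/7 - 6*x/5 + 108/35

The best approximation g ∈ W is the orthogonal projection of f onto W. Writing g = a_0 + a_1 x + a_2 x^2, the coefficients solve the normal equations G · a = b where
  G_{ij} = <φ_i, φ_j> and b_i = <f, φ_i>, with φ_0 = 1, φ_1 = x, φ_2 = x^2.
G =
  [2, 0, 2/3]
  [0, 2/3, 0]
  [2/3, 0, 2/5],
b = (28/5, -4/5, 12/7).
Solving gives a_0 = 108/35, a_1 = -6/5, a_2 = -6/7, so
  g(x) = -6*x^2/7 - 6*x/5 + 108/35.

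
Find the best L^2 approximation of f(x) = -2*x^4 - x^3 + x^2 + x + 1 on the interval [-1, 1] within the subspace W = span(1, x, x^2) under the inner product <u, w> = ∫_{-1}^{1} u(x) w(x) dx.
g(x) = -5*x^2/7 + 2*x/5 + 41/35

The best approximation g ∈ W is the orthogonal projection of f onto W. Writing g = a_0 + a_1 x + a_2 x^2, the coefficients solve the normal equations G · a = b where
  G_{ij} = <φ_i, φ_j> and b_i = <f, φ_i>, with φ_0 = 1, φ_1 = x, φ_2 = x^2.
G =
  [2, 0, 2/3]
  [0, 2/3, 0]
  [2/3, 0, 2/5],
b = (28/15, 4/15, 52/105).
Solving gives a_0 = 41/35, a_1 = 2/5, a_2 = -5/7, so
  g(x) = -5*x^2/7 + 2*x/5 + 41/35.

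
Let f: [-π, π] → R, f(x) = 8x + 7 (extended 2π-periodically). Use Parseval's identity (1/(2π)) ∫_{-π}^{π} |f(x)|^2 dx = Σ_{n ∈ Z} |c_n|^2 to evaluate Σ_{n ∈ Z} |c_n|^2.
Σ |c_n|^2 = 64π^2/3 + 49

Expand and integrate term by term over [-π, π]:
  ∫ (8x)^2 dx = 64·(2π^3/3); ∫ 2·8·(7)·x dx = 0 (odd integrand); ∫ 7^2 dx = 49·2π.
So (1/(2π)) ∫_{-π}^{π} (8x + 7)^2 dx = 64π^2/3 + 49 = 64π^2/3 + 49.
Parseval ⇒ Σ |c_n|^2 = 64π^2/3 + 49.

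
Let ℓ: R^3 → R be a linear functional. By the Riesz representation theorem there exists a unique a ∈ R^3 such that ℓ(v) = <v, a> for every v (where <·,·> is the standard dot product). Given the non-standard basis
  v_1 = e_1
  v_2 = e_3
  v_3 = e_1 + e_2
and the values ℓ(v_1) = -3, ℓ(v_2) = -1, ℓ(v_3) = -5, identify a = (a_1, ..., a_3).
a = (-3, -2, -1)

Write a = (a_1, ..., a_3) in the standard basis. For each basis vector v_i, ℓ(v_i) = <v_i, a> is a linear equation in the a_j's. Collect the n equations into a matrix system V a = ℓ, where row i of V is v_i (expressed in the standard basis). Since V is invertible (lower-triangular with 1s on the diagonal, up to permutation), solve by back-substitution:
  V =
[[1, 0, 0],
 [0, 0, 1],
 [1, 1, 0]]
  V a = (-3, -1, -5)
Solving gives a = (-3, -2, -1).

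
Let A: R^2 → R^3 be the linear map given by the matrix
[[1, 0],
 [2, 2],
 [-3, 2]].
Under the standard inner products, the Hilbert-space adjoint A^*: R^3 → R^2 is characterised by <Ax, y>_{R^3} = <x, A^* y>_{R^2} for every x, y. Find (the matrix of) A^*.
A^* = A^T =
[[1, 2, -3],
 [0, 2, 2]]

For real matrices with standard dot products, the defining identity <Ax, y> = <x, A^* y> gives (Ax)^T y = x^T (A^*) y, i.e. x^T A^T y = x^T (A^*) y. Since this holds for all x, y, we must have A^* = A^T. Therefore
A^* =
[[1, 2, -3],
 [0, 2, 2]].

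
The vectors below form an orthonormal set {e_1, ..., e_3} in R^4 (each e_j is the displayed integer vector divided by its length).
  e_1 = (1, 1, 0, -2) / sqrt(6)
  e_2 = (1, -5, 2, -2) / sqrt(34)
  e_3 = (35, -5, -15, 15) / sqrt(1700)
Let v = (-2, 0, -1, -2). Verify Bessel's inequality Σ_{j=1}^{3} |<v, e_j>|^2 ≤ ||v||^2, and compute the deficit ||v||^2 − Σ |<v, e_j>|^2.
Σ |<v, e_j>|^2 = 59/12; ||v||^2 = 9; deficit = 49/12

Write each e_j = u_j / sqrt(<u_j, u_j>) where u_j is the displayed integer vector. Then <v, e_j> = <v, u_j> / sqrt(<u_j, u_j>), so |<v, e_j>|^2 = <v, u_j>^2 / <u_j, u_j>.
Coefficients: <v, e_1> = 2/sqrt(6), <v, e_2> = 0/sqrt(34), <v, e_3> = -85/sqrt(1700).
Square and sum: Σ |<v, e_j>|^2 = 59/12.
Compute ||v||^2 = v·v = 9.
Deficit = 9 − 59/12 = 49/12 ≥ 0, confirming Bessel's inequality. (The deficit equals ||v − Σ <v,e_j> e_j||^2, the squared distance from v to span{e_j}.)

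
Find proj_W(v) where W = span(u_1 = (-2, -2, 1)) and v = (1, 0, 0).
proj_W(v) = (4/9, 4/9, -2/9)

Set up U = [u_1 | ... | u_1] ∈ R^(3×1). The projector onto W = col(U) is P = U (U^T U)^(-1) U^T.
Compute U^T U =
  [9],
and U^T v = (-2).
Solve U^T U · c = U^T v for the coefficients: c = (-2/9). The projection is proj_W(v) = U c.
Check: (v - proj_W(v)) · u_1 = 0  (should be 0).
Result: proj_W(v) = (4/9, 4/9, -2/9).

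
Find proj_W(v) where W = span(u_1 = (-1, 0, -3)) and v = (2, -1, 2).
proj_W(v) = (4/5, 0, 12/5)

Set up U = [u_1 | ... | u_1] ∈ R^(3×1). The projector onto W = col(U) is P = U (U^T U)^(-1) U^T.
Compute U^T U =
  [10],
and U^T v = (-8).
Solve U^T U · c = U^T v for the coefficients: c = (-4/5). The projection is proj_W(v) = U c.
Check: (v - proj_W(v)) · u_1 = 0  (should be 0).
Result: proj_W(v) = (4/5, 0, 12/5).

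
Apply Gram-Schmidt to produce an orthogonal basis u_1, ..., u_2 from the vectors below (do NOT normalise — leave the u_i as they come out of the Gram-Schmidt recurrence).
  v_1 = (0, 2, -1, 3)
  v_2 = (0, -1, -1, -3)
Orthogonal basis:
  u_1 = (0, 2, -1, 3)
  u_2 = (0, 3/7, -12/7, -6/7)

Apply the Gram-Schmidt recurrence
  u_1 = v_1
  u_i = v_i − Σ_{j<i} ((v_i · u_j) / (u_j · u_j)) · u_j.

Step by step this gives:
  u_1 = (0, 2, -1, 3)
  u_2 = (0, 3/7, -12/7, -6/7)

Orthogonality check:
  u_2 · u_1 = 0 (should be 0)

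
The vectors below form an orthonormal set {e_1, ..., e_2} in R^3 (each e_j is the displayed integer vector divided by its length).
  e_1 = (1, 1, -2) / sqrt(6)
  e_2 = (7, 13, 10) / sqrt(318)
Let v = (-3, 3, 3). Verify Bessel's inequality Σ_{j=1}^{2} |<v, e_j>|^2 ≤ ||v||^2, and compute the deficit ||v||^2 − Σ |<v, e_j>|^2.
Σ |<v, e_j>|^2 = 702/53; ||v||^2 = 27; deficit = 729/53

Write each e_j = u_j / sqrt(<u_j, u_j>) where u_j is the displayed integer vector. Then <v, e_j> = <v, u_j> / sqrt(<u_j, u_j>), so |<v, e_j>|^2 = <v, u_j>^2 / <u_j, u_j>.
Coefficients: <v, e_1> = -6/sqrt(6), <v, e_2> = 48/sqrt(318).
Square and sum: Σ |<v, e_j>|^2 = 702/53.
Compute ||v||^2 = v·v = 27.
Deficit = 27 − 702/53 = 729/53 ≥ 0, confirming Bessel's inequality. (The deficit equals ||v − Σ <v,e_j> e_j||^2, the squared distance from v to span{e_j}.)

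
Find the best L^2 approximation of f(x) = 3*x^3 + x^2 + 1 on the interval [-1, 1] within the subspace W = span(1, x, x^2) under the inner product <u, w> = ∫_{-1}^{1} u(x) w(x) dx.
g(x) = x^2 + 9*x/5 + 1

The best approximation g ∈ W is the orthogonal projection of f onto W. Writing g = a_0 + a_1 x + a_2 x^2, the coefficients solve the normal equations G · a = b where
  G_{ij} = <φ_i, φ_j> and b_i = <f, φ_i>, with φ_0 = 1, φ_1 = x, φ_2 = x^2.
G =
  [2, 0, 2/3]
  [0, 2/3, 0]
  [2/3, 0, 2/5],
b = (8/3, 6/5, 16/15).
Solving gives a_0 = 1, a_1 = 9/5, a_2 = 1, so
  g(x) = x^2 + 9*x/5 + 1.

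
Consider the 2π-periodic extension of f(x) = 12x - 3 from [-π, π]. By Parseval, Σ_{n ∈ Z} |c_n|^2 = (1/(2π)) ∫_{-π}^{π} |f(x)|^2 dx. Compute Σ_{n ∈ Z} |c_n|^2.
Σ |c_n|^2 = 48π^2 + 9

Expand and integrate term by term over [-π, π]:
  ∫ (12x)^2 dx = 144·(2π^3/3); ∫ 2·12·(-3)·x dx = 0 (odd integrand); ∫ (-3)^2 dx = 9·2π.
So (1/(2π)) ∫_{-π}^{π} (12x - 3)^2 dx = 144π^2/3 + 9 = 48π^2 + 9.
Parseval ⇒ Σ |c_n|^2 = 48π^2 + 9.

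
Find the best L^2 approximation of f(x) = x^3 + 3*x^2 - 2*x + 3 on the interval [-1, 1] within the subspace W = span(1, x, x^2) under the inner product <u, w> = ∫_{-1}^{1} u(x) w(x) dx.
g(x) = 3*x^2 - 7*x/5 + 3

The best approximation g ∈ W is the orthogonal projection of f onto W. Writing g = a_0 + a_1 x + a_2 x^2, the coefficients solve the normal equations G · a = b where
  G_{ij} = <φ_i, φ_j> and b_i = <f, φ_i>, with φ_0 = 1, φ_1 = x, φ_2 = x^2.
G =
  [2, 0, 2/3]
  [0, 2/3, 0]
  [2/3, 0, 2/5],
b = (8, -14/15, 16/5).
Solving gives a_0 = 3, a_1 = -7/5, a_2 = 3, so
  g(x) = 3*x^2 - 7*x/5 + 3.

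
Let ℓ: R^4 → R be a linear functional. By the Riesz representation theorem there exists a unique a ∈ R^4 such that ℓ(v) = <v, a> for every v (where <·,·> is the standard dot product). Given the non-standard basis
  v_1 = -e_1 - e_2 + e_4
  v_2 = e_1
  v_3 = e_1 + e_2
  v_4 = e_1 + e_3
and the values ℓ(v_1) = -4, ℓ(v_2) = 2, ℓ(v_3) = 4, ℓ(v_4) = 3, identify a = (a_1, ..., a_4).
a = (2, 2, 1, 0)

Write a = (a_1, ..., a_4) in the standard basis. For each basis vector v_i, ℓ(v_i) = <v_i, a> is a linear equation in the a_j's. Collect the n equations into a matrix system V a = ℓ, where row i of V is v_i (expressed in the standard basis). Since V is invertible (lower-triangular with 1s on the diagonal, up to permutation), solve by back-substitution:
  V =
[[-1, -1, 0, 1],
 [1, 0, 0, 0],
 [1, 1, 0, 0],
 [1, 0, 1, 0]]
  V a = (-4, 2, 4, 3)
Solving gives a = (2, 2, 1, 0).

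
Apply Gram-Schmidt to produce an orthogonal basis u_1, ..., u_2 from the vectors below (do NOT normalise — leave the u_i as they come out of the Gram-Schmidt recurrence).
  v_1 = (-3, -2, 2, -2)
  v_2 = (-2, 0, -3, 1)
Orthogonal basis:
  u_1 = (-3, -2, 2, -2)
  u_2 = (-16/7, -4/21, -59/21, 17/21)

Apply the Gram-Schmidt recurrence
  u_1 = v_1
  u_i = v_i − Σ_{j<i} ((v_i · u_j) / (u_j · u_j)) · u_j.

Step by step this gives:
  u_1 = (-3, -2, 2, -2)
  u_2 = (-16/7, -4/21, -59/21, 17/21)

Orthogonality check:
  u_2 · u_1 = 0 (should be 0)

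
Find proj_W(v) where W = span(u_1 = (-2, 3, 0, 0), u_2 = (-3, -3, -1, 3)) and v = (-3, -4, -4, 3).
proj_W(v) = (-228/71, -294/71, -424/355, 1272/355)

Set up U = [u_1 | ... | u_2] ∈ R^(4×2). The projector onto W = col(U) is P = U (U^T U)^(-1) U^T.
Compute U^T U =
  [13, -3]
  [-3, 28],
and U^T v = (-6, 34).
Solve U^T U · c = U^T v for the coefficients: c = (-66/355, 424/355). The projection is proj_W(v) = U c.
Check: (v - proj_W(v)) · u_1 = 0  (should be 0).
Check: (v - proj_W(v)) · u_2 = 0  (should be 0).
Result: proj_W(v) = (-228/71, -294/71, -424/355, 1272/355).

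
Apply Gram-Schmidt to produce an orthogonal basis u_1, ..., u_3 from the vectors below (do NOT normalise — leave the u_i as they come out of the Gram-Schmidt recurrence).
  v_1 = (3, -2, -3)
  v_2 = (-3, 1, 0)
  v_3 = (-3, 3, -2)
Orthogonal basis:
  u_1 = (3, -2, -3)
  u_2 = (-3/2, 0, -3/2)
  u_3 = (8/11, 24/11, -8/11)

Apply the Gram-Schmidt recurrence
  u_1 = v_1
  u_i = v_i − Σ_{j<i} ((v_i · u_j) / (u_j · u_j)) · u_j.

Step by step this gives:
  u_1 = (3, -2, -3)
  u_2 = (-3/2, 0, -3/2)
  u_3 = (8/11, 24/11, -8/11)

Orthogonality check:
  u_2 · u_1 = 0 (should be 0)
  u_3 · u_1 = 0 (should be 0)
  u_3 · u_2 = 0 (should be 0)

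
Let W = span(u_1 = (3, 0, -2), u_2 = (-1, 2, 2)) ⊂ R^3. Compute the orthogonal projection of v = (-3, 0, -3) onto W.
proj_W(v) = (-21/17, -30/17, -6/17)

Set up U = [u_1 | ... | u_2] ∈ R^(3×2). The projector onto W = col(U) is P = U (U^T U)^(-1) U^T.
Compute U^T U =
  [13, -7]
  [-7, 9],
and U^T v = (-3, -3).
Solve U^T U · c = U^T v for the coefficients: c = (-12/17, -15/17). The projection is proj_W(v) = U c.
Check: (v - proj_W(v)) · u_1 = 0  (should be 0).
Check: (v - proj_W(v)) · u_2 = 0  (should be 0).
Result: proj_W(v) = (-21/17, -30/17, -6/17).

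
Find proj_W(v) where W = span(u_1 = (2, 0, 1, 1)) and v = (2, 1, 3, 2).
proj_W(v) = (3, 0, 3/2, 3/2)

Set up U = [u_1 | ... | u_1] ∈ R^(4×1). The projector onto W = col(U) is P = U (U^T U)^(-1) U^T.
Compute U^T U =
  [6],
and U^T v = (9).
Solve U^T U · c = U^T v for the coefficients: c = (3/2). The projection is proj_W(v) = U c.
Check: (v - proj_W(v)) · u_1 = 0  (should be 0).
Result: proj_W(v) = (3, 0, 3/2, 3/2).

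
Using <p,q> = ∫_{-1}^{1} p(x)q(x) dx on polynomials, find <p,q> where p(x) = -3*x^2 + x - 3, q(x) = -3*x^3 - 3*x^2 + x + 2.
<p,q> = -104/15

Expand the product: p(x)·q(x) = 9*x^5 + 6*x^4 + 3*x^3 + 4*x^2 - x - 6.
∫_{-1}^{1} of each monomial x^k gives [2/(k+1) if k even, 0 if k odd]. Integrating term-by-term (or equivalently evaluating the antiderivative F(x) = 3*x^6/2 + 6*x^5/5 + 3*x^4/4 + 4*x^3/3 - x^2/2 - 6*x at the endpoints):
  F(1) − F(−1) = -103/60 − (313/60) = -104/15.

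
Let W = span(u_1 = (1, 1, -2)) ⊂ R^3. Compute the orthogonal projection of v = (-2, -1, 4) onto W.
proj_W(v) = (-11/6, -11/6, 11/3)

Set up U = [u_1 | ... | u_1] ∈ R^(3×1). The projector onto W = col(U) is P = U (U^T U)^(-1) U^T.
Compute U^T U =
  [6],
and U^T v = (-11).
Solve U^T U · c = U^T v for the coefficients: c = (-11/6). The projection is proj_W(v) = U c.
Check: (v - proj_W(v)) · u_1 = 0  (should be 0).
Result: proj_W(v) = (-11/6, -11/6, 11/3).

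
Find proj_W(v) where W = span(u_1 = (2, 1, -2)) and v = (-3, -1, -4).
proj_W(v) = (2/9, 1/9, -2/9)

Set up U = [u_1 | ... | u_1] ∈ R^(3×1). The projector onto W = col(U) is P = U (U^T U)^(-1) U^T.
Compute U^T U =
  [9],
and U^T v = (1).
Solve U^T U · c = U^T v for the coefficients: c = (1/9). The projection is proj_W(v) = U c.
Check: (v - proj_W(v)) · u_1 = 0  (should be 0).
Result: proj_W(v) = (2/9, 1/9, -2/9).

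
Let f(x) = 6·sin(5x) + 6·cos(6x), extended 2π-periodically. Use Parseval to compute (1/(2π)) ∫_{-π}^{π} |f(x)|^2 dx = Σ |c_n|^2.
Σ |c_n|^2 = 36

Expand |f|^2 and use orthogonality of {sin(nx), cos(mx)} on [-π, π]:
  ∫_{-π}^{π} sin(nx)^2 dx = π, ∫ cos(mx)^2 dx = π, and cross terms integrate to 0.
So ∫_{-π}^{π} f(x)^2 dx = 6^2 · π + 6^2 · π = (36 + 36)π.
Divide by 2π: (36 + 36)/2 = 36.
By Parseval, this equals Σ |c_n|^2.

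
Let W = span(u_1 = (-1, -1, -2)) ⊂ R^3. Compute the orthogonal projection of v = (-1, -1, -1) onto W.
proj_W(v) = (-2/3, -2/3, -4/3)

Set up U = [u_1 | ... | u_1] ∈ R^(3×1). The projector onto W = col(U) is P = U (U^T U)^(-1) U^T.
Compute U^T U =
  [6],
and U^T v = (4).
Solve U^T U · c = U^T v for the coefficients: c = (2/3). The projection is proj_W(v) = U c.
Check: (v - proj_W(v)) · u_1 = 0  (should be 0).
Result: proj_W(v) = (-2/3, -2/3, -4/3).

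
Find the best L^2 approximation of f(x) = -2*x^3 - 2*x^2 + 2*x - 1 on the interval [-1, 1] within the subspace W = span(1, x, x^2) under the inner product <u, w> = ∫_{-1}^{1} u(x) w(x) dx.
g(x) = -2*x^2 + 4*x/5 - 1

The best approximation g ∈ W is the orthogonal projection of f onto W. Writing g = a_0 + a_1 x + a_2 x^2, the coefficients solve the normal equations G · a = b where
  G_{ij} = <φ_i, φ_j> and b_i = <f, φ_i>, with φ_0 = 1, φ_1 = x, φ_2 = x^2.
G =
  [2, 0, 2/3]
  [0, 2/3, 0]
  [2/3, 0, 2/5],
b = (-10/3, 8/15, -22/15).
Solving gives a_0 = -1, a_1 = 4/5, a_2 = -2, so
  g(x) = -2*x^2 + 4*x/5 - 1.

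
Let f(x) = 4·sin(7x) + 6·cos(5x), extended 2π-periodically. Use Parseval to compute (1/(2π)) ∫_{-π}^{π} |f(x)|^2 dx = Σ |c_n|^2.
Σ |c_n|^2 = 26

Expand |f|^2 and use orthogonality of {sin(nx), cos(mx)} on [-π, π]:
  ∫_{-π}^{π} sin(nx)^2 dx = π, ∫ cos(mx)^2 dx = π, and cross terms integrate to 0.
So ∫_{-π}^{π} f(x)^2 dx = 4^2 · π + 6^2 · π = (16 + 36)π.
Divide by 2π: (16 + 36)/2 = 26.
By Parseval, this equals Σ |c_n|^2.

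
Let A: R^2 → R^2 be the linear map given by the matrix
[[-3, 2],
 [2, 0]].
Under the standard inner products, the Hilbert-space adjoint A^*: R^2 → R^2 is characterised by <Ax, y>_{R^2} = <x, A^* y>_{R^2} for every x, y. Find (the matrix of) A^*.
A^* = A^T =
[[-3, 2],
 [2, 0]]

For real matrices with standard dot products, the defining identity <Ax, y> = <x, A^* y> gives (Ax)^T y = x^T (A^*) y, i.e. x^T A^T y = x^T (A^*) y. Since this holds for all x, y, we must have A^* = A^T. Therefore
A^* =
[[-3, 2],
 [2, 0]].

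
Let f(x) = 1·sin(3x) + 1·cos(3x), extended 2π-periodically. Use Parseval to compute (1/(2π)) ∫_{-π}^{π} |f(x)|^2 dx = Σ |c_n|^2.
Σ |c_n|^2 = 1

Expand |f|^2 and use orthogonality of {sin(nx), cos(mx)} on [-π, π]:
  ∫_{-π}^{π} sin(nx)^2 dx = π, ∫ cos(mx)^2 dx = π, and cross terms integrate to 0.
So ∫_{-π}^{π} f(x)^2 dx = 1^2 · π + 1^2 · π = (1 + 1)π.
Divide by 2π: (1 + 1)/2 = 1.
By Parseval, this equals Σ |c_n|^2.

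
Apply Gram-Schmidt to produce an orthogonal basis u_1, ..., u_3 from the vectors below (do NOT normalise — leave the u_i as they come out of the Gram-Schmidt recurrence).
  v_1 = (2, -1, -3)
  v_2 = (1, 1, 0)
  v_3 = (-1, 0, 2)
Orthogonal basis:
  u_1 = (2, -1, -3)
  u_2 = (6/7, 15/14, 3/14)
  u_3 = (1/3, -1/3, 1/3)

Apply the Gram-Schmidt recurrence
  u_1 = v_1
  u_i = v_i − Σ_{j<i} ((v_i · u_j) / (u_j · u_j)) · u_j.

Step by step this gives:
  u_1 = (2, -1, -3)
  u_2 = (6/7, 15/14, 3/14)
  u_3 = (1/3, -1/3, 1/3)

Orthogonality check:
  u_2 · u_1 = 0 (should be 0)
  u_3 · u_1 = 0 (should be 0)
  u_3 · u_2 = 0 (should be 0)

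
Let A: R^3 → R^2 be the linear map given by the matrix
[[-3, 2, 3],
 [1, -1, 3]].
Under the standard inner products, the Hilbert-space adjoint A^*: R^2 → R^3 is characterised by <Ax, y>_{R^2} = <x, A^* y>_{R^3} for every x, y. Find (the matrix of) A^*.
A^* = A^T =
[[-3, 1],
 [2, -1],
 [3, 3]]

For real matrices with standard dot products, the defining identity <Ax, y> = <x, A^* y> gives (Ax)^T y = x^T (A^*) y, i.e. x^T A^T y = x^T (A^*) y. Since this holds for all x, y, we must have A^* = A^T. Therefore
A^* =
[[-3, 1],
 [2, -1],
 [3, 3]].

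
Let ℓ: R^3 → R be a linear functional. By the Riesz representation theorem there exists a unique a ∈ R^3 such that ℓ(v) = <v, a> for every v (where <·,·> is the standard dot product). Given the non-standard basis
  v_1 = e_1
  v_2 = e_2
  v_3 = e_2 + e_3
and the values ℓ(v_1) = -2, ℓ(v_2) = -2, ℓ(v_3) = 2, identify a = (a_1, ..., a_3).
a = (-2, -2, 4)

Write a = (a_1, ..., a_3) in the standard basis. For each basis vector v_i, ℓ(v_i) = <v_i, a> is a linear equation in the a_j's. Collect the n equations into a matrix system V a = ℓ, where row i of V is v_i (expressed in the standard basis). Since V is invertible (lower-triangular with 1s on the diagonal, up to permutation), solve by back-substitution:
  V =
[[1, 0, 0],
 [0, 1, 0],
 [0, 1, 1]]
  V a = (-2, -2, 2)
Solving gives a = (-2, -2, 4).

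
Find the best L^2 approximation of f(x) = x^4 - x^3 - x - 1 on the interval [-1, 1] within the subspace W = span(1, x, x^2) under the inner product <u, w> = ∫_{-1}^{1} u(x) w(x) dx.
g(x) = 6*x^2/7 - 8*x/5 - 38/35

The best approximation g ∈ W is the orthogonal projection of f onto W. Writing g = a_0 + a_1 x + a_2 x^2, the coefficients solve the normal equations G · a = b where
  G_{ij} = <φ_i, φ_j> and b_i = <f, φ_i>, with φ_0 = 1, φ_1 = x, φ_2 = x^2.
G =
  [2, 0, 2/3]
  [0, 2/3, 0]
  [2/3, 0, 2/5],
b = (-8/5, -16/15, -8/21).
Solving gives a_0 = -38/35, a_1 = -8/5, a_2 = 6/7, so
  g(x) = 6*x^2/7 - 8*x/5 - 38/35.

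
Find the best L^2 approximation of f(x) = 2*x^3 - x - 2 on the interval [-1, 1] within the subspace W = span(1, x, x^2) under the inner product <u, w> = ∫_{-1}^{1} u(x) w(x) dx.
g(x) = x/5 - 2

The best approximation g ∈ W is the orthogonal projection of f onto W. Writing g = a_0 + a_1 x + a_2 x^2, the coefficients solve the normal equations G · a = b where
  G_{ij} = <φ_i, φ_j> and b_i = <f, φ_i>, with φ_0 = 1, φ_1 = x, φ_2 = x^2.
G =
  [2, 0, 2/3]
  [0, 2/3, 0]
  [2/3, 0, 2/5],
b = (-4, 2/15, -4/3).
Solving gives a_0 = -2, a_1 = 1/5, a_2 = 0, so
  g(x) = x/5 - 2.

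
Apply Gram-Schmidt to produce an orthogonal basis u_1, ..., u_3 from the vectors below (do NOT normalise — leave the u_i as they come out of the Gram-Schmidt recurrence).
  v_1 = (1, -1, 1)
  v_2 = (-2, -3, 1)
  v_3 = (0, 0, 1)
Orthogonal basis:
  u_1 = (1, -1, 1)
  u_2 = (-8/3, -7/3, 1/3)
  u_3 = (-5/19, 15/38, 25/38)

Apply the Gram-Schmidt recurrence
  u_1 = v_1
  u_i = v_i − Σ_{j<i} ((v_i · u_j) / (u_j · u_j)) · u_j.

Step by step this gives:
  u_1 = (1, -1, 1)
  u_2 = (-8/3, -7/3, 1/3)
  u_3 = (-5/19, 15/38, 25/38)

Orthogonality check:
  u_2 · u_1 = 0 (should be 0)
  u_3 · u_1 = 0 (should be 0)
  u_3 · u_2 = 0 (should be 0)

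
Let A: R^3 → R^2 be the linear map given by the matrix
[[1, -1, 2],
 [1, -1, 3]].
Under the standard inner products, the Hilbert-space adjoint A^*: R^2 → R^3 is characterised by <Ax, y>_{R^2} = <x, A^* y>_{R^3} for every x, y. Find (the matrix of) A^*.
A^* = A^T =
[[1, 1],
 [-1, -1],
 [2, 3]]

For real matrices with standard dot products, the defining identity <Ax, y> = <x, A^* y> gives (Ax)^T y = x^T (A^*) y, i.e. x^T A^T y = x^T (A^*) y. Since this holds for all x, y, we must have A^* = A^T. Therefore
A^* =
[[1, 1],
 [-1, -1],
 [2, 3]].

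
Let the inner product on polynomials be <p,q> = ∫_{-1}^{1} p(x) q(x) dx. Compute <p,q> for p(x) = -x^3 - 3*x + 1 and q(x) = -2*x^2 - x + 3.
<p,q> = 106/15

Expand the product: p(x)·q(x) = 2*x^5 + x^4 + 3*x^3 + x^2 - 10*x + 3.
∫_{-1}^{1} of each monomial x^k gives [2/(k+1) if k even, 0 if k odd]. Integrating term-by-term (or equivalently evaluating the antiderivative F(x) = x^6/3 + x^5/5 + 3*x^4/4 + x^3/3 - 5*x^2 + 3*x at the endpoints):
  F(1) − F(−1) = -23/60 − (-149/20) = 106/15.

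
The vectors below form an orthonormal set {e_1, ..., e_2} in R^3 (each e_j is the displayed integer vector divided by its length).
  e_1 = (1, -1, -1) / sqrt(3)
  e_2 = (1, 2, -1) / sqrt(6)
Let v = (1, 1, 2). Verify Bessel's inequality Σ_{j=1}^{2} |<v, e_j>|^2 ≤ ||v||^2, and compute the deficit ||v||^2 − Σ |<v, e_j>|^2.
Σ |<v, e_j>|^2 = 3/2; ||v||^2 = 6; deficit = 9/2

Write each e_j = u_j / sqrt(<u_j, u_j>) where u_j is the displayed integer vector. Then <v, e_j> = <v, u_j> / sqrt(<u_j, u_j>), so |<v, e_j>|^2 = <v, u_j>^2 / <u_j, u_j>.
Coefficients: <v, e_1> = -2/sqrt(3), <v, e_2> = 1/sqrt(6).
Square and sum: Σ |<v, e_j>|^2 = 3/2.
Compute ||v||^2 = v·v = 6.
Deficit = 6 − 3/2 = 9/2 ≥ 0, confirming Bessel's inequality. (The deficit equals ||v − Σ <v,e_j> e_j||^2, the squared distance from v to span{e_j}.)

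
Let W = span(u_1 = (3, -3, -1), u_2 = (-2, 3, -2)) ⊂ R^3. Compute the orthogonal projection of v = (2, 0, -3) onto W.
proj_W(v) = (227/154, -36/77, -489/154)

Set up U = [u_1 | ... | u_2] ∈ R^(3×2). The projector onto W = col(U) is P = U (U^T U)^(-1) U^T.
Compute U^T U =
  [19, -13]
  [-13, 17],
and U^T v = (9, 2).
Solve U^T U · c = U^T v for the coefficients: c = (179/154, 155/154). The projection is proj_W(v) = U c.
Check: (v - proj_W(v)) · u_1 = 0  (should be 0).
Check: (v - proj_W(v)) · u_2 = 0  (should be 0).
Result: proj_W(v) = (227/154, -36/77, -489/154).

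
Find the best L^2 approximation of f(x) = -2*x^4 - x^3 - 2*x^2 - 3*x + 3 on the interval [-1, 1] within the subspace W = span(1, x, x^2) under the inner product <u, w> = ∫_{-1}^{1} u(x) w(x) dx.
g(x) = -26*x^2/7 - 18*x/5 + 111/35

The best approximation g ∈ W is the orthogonal projection of f onto W. Writing g = a_0 + a_1 x + a_2 x^2, the coefficients solve the normal equations G · a = b where
  G_{ij} = <φ_i, φ_j> and b_i = <f, φ_i>, with φ_0 = 1, φ_1 = x, φ_2 = x^2.
G =
  [2, 0, 2/3]
  [0, 2/3, 0]
  [2/3, 0, 2/5],
b = (58/15, -12/5, 22/35).
Solving gives a_0 = 111/35, a_1 = -18/5, a_2 = -26/7, so
  g(x) = -26*x^2/7 - 18*x/5 + 111/35.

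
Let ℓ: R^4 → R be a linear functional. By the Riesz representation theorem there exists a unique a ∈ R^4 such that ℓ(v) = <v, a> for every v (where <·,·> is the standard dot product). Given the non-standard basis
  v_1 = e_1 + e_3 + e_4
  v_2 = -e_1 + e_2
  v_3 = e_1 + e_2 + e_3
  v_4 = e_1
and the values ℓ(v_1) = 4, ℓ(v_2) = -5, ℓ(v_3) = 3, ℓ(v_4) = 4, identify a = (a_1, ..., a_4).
a = (4, -1, 0, 0)

Write a = (a_1, ..., a_4) in the standard basis. For each basis vector v_i, ℓ(v_i) = <v_i, a> is a linear equation in the a_j's. Collect the n equations into a matrix system V a = ℓ, where row i of V is v_i (expressed in the standard basis). Since V is invertible (lower-triangular with 1s on the diagonal, up to permutation), solve by back-substitution:
  V =
[[1, 0, 1, 1],
 [-1, 1, 0, 0],
 [1, 1, 1, 0],
 [1, 0, 0, 0]]
  V a = (4, -5, 3, 4)
Solving gives a = (4, -1, 0, 0).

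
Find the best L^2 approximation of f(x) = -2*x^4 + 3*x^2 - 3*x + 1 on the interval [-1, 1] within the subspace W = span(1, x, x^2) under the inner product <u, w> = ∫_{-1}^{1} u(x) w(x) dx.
g(x) = 9*x^2/7 - 3*x + 41/35

The best approximation g ∈ W is the orthogonal projection of f onto W. Writing g = a_0 + a_1 x + a_2 x^2, the coefficients solve the normal equations G · a = b where
  G_{ij} = <φ_i, φ_j> and b_i = <f, φ_i>, with φ_0 = 1, φ_1 = x, φ_2 = x^2.
G =
  [2, 0, 2/3]
  [0, 2/3, 0]
  [2/3, 0, 2/5],
b = (16/5, -2, 136/105).
Solving gives a_0 = 41/35, a_1 = -3, a_2 = 9/7, so
  g(x) = 9*x^2/7 - 3*x + 41/35.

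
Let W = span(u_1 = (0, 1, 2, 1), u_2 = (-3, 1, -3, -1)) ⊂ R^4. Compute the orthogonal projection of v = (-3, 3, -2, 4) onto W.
proj_W(v) = (-51/14, 41/14, -3/14, 1/2)

Set up U = [u_1 | ... | u_2] ∈ R^(4×2). The projector onto W = col(U) is P = U (U^T U)^(-1) U^T.
Compute U^T U =
  [6, -6]
  [-6, 20],
and U^T v = (3, 14).
Solve U^T U · c = U^T v for the coefficients: c = (12/7, 17/14). The projection is proj_W(v) = U c.
Check: (v - proj_W(v)) · u_1 = 0  (should be 0).
Check: (v - proj_W(v)) · u_2 = 0  (should be 0).
Result: proj_W(v) = (-51/14, 41/14, -3/14, 1/2).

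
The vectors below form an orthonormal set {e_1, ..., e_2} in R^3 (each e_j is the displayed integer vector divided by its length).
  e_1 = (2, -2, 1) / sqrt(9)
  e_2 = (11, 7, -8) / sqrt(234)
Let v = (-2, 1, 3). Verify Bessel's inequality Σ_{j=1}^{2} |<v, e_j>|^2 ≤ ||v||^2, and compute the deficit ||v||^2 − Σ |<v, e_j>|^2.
Σ |<v, e_j>|^2 = 15/2; ||v||^2 = 14; deficit = 13/2

Write each e_j = u_j / sqrt(<u_j, u_j>) where u_j is the displayed integer vector. Then <v, e_j> = <v, u_j> / sqrt(<u_j, u_j>), so |<v, e_j>|^2 = <v, u_j>^2 / <u_j, u_j>.
Coefficients: <v, e_1> = -3/sqrt(9), <v, e_2> = -39/sqrt(234).
Square and sum: Σ |<v, e_j>|^2 = 15/2.
Compute ||v||^2 = v·v = 14.
Deficit = 14 − 15/2 = 13/2 ≥ 0, confirming Bessel's inequality. (The deficit equals ||v − Σ <v,e_j> e_j||^2, the squared distance from v to span{e_j}.)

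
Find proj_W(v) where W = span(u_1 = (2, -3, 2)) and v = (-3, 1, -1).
proj_W(v) = (-22/17, 33/17, -22/17)

Set up U = [u_1 | ... | u_1] ∈ R^(3×1). The projector onto W = col(U) is P = U (U^T U)^(-1) U^T.
Compute U^T U =
  [17],
and U^T v = (-11).
Solve U^T U · c = U^T v for the coefficients: c = (-11/17). The projection is proj_W(v) = U c.
Check: (v - proj_W(v)) · u_1 = 0  (should be 0).
Result: proj_W(v) = (-22/17, 33/17, -22/17).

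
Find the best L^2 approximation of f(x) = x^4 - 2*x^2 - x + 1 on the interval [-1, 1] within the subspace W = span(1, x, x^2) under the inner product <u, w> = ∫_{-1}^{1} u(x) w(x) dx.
g(x) = -8*x^2/7 - x + 32/35

The best approximation g ∈ W is the orthogonal projection of f onto W. Writing g = a_0 + a_1 x + a_2 x^2, the coefficients solve the normal equations G · a = b where
  G_{ij} = <φ_i, φ_j> and b_i = <f, φ_i>, with φ_0 = 1, φ_1 = x, φ_2 = x^2.
G =
  [2, 0, 2/3]
  [0, 2/3, 0]
  [2/3, 0, 2/5],
b = (16/15, -2/3, 16/105).
Solving gives a_0 = 32/35, a_1 = -1, a_2 = -8/7, so
  g(x) = -8*x^2/7 - x + 32/35.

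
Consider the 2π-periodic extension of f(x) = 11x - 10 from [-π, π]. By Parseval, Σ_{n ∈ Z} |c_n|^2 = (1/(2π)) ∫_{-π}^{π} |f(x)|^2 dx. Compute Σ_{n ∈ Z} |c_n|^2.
Σ |c_n|^2 = 121π^2/3 + 100

Expand and integrate term by term over [-π, π]:
  ∫ (11x)^2 dx = 121·(2π^3/3); ∫ 2·11·(-10)·x dx = 0 (odd integrand); ∫ (-10)^2 dx = 100·2π.
So (1/(2π)) ∫_{-π}^{π} (11x - 10)^2 dx = 121π^2/3 + 100 = 121π^2/3 + 100.
Parseval ⇒ Σ |c_n|^2 = 121π^2/3 + 100.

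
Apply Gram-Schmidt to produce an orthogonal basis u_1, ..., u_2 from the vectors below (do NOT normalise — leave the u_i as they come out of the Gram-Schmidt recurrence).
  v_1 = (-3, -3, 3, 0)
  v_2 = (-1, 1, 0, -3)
Orthogonal basis:
  u_1 = (-3, -3, 3, 0)
  u_2 = (-1, 1, 0, -3)

Apply the Gram-Schmidt recurrence
  u_1 = v_1
  u_i = v_i − Σ_{j<i} ((v_i · u_j) / (u_j · u_j)) · u_j.

Step by step this gives:
  u_1 = (-3, -3, 3, 0)
  u_2 = (-1, 1, 0, -3)

Orthogonality check:
  u_2 · u_1 = 0 (should be 0)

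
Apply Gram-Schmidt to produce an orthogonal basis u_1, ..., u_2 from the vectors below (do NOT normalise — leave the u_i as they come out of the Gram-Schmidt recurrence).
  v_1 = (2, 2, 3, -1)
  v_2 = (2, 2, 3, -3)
Orthogonal basis:
  u_1 = (2, 2, 3, -1)
  u_2 = (-2/9, -2/9, -1/3, -17/9)

Apply the Gram-Schmidt recurrence
  u_1 = v_1
  u_i = v_i − Σ_{j<i} ((v_i · u_j) / (u_j · u_j)) · u_j.

Step by step this gives:
  u_1 = (2, 2, 3, -1)
  u_2 = (-2/9, -2/9, -1/3, -17/9)

Orthogonality check:
  u_2 · u_1 = 0 (should be 0)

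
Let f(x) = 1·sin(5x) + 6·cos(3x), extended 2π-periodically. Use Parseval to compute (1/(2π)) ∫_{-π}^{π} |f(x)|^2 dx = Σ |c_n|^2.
Σ |c_n|^2 = 37/2

Expand |f|^2 and use orthogonality of {sin(nx), cos(mx)} on [-π, π]:
  ∫_{-π}^{π} sin(nx)^2 dx = π, ∫ cos(mx)^2 dx = π, and cross terms integrate to 0.
So ∫_{-π}^{π} f(x)^2 dx = 1^2 · π + 6^2 · π = (1 + 36)π.
Divide by 2π: (1 + 36)/2 = 37/2.
By Parseval, this equals Σ |c_n|^2.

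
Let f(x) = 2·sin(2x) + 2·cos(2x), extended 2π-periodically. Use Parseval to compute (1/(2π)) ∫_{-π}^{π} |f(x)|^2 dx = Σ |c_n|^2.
Σ |c_n|^2 = 4

Expand |f|^2 and use orthogonality of {sin(nx), cos(mx)} on [-π, π]:
  ∫_{-π}^{π} sin(nx)^2 dx = π, ∫ cos(mx)^2 dx = π, and cross terms integrate to 0.
So ∫_{-π}^{π} f(x)^2 dx = 2^2 · π + 2^2 · π = (4 + 4)π.
Divide by 2π: (4 + 4)/2 = 4.
By Parseval, this equals Σ |c_n|^2.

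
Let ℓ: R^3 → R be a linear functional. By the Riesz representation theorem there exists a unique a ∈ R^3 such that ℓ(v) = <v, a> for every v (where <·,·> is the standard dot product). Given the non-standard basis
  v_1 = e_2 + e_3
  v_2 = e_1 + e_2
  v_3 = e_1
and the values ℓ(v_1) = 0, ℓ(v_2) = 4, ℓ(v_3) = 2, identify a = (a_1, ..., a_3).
a = (2, 2, -2)

Write a = (a_1, ..., a_3) in the standard basis. For each basis vector v_i, ℓ(v_i) = <v_i, a> is a linear equation in the a_j's. Collect the n equations into a matrix system V a = ℓ, where row i of V is v_i (expressed in the standard basis). Since V is invertible (lower-triangular with 1s on the diagonal, up to permutation), solve by back-substitution:
  V =
[[0, 1, 1],
 [1, 1, 0],
 [1, 0, 0]]
  V a = (0, 4, 2)
Solving gives a = (2, 2, -2).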